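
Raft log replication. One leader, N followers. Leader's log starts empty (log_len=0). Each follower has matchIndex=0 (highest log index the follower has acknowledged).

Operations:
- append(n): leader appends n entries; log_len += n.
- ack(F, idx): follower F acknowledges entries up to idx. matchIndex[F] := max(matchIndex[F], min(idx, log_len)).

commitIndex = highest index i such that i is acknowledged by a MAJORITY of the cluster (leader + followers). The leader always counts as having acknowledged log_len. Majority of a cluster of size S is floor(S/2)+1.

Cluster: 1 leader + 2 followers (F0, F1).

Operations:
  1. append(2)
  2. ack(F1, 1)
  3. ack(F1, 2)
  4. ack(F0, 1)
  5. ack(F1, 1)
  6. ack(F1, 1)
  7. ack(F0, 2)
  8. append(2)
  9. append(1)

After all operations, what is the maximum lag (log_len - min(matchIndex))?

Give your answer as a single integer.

Answer: 3

Derivation:
Op 1: append 2 -> log_len=2
Op 2: F1 acks idx 1 -> match: F0=0 F1=1; commitIndex=1
Op 3: F1 acks idx 2 -> match: F0=0 F1=2; commitIndex=2
Op 4: F0 acks idx 1 -> match: F0=1 F1=2; commitIndex=2
Op 5: F1 acks idx 1 -> match: F0=1 F1=2; commitIndex=2
Op 6: F1 acks idx 1 -> match: F0=1 F1=2; commitIndex=2
Op 7: F0 acks idx 2 -> match: F0=2 F1=2; commitIndex=2
Op 8: append 2 -> log_len=4
Op 9: append 1 -> log_len=5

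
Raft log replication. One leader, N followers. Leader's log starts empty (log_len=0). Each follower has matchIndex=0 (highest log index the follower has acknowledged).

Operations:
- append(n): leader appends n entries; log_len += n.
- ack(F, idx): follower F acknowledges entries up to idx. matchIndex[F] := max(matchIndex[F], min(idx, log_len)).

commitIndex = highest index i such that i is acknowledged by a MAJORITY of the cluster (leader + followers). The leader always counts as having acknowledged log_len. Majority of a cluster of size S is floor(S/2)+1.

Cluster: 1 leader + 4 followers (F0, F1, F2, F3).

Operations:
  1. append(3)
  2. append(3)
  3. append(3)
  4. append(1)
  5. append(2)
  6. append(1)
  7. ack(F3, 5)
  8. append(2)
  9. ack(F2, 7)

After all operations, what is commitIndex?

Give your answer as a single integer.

Op 1: append 3 -> log_len=3
Op 2: append 3 -> log_len=6
Op 3: append 3 -> log_len=9
Op 4: append 1 -> log_len=10
Op 5: append 2 -> log_len=12
Op 6: append 1 -> log_len=13
Op 7: F3 acks idx 5 -> match: F0=0 F1=0 F2=0 F3=5; commitIndex=0
Op 8: append 2 -> log_len=15
Op 9: F2 acks idx 7 -> match: F0=0 F1=0 F2=7 F3=5; commitIndex=5

Answer: 5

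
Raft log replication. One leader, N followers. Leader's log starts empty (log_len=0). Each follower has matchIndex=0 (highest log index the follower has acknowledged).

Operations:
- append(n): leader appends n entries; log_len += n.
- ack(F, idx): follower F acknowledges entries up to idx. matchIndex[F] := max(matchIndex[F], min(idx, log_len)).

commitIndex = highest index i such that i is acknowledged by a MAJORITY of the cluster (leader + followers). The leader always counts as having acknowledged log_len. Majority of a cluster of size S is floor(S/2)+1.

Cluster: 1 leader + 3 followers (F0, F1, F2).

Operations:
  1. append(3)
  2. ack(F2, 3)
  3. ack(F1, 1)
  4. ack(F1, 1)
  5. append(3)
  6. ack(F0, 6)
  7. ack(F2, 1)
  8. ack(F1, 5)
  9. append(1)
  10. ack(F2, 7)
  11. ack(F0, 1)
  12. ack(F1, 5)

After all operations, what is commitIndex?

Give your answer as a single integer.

Answer: 6

Derivation:
Op 1: append 3 -> log_len=3
Op 2: F2 acks idx 3 -> match: F0=0 F1=0 F2=3; commitIndex=0
Op 3: F1 acks idx 1 -> match: F0=0 F1=1 F2=3; commitIndex=1
Op 4: F1 acks idx 1 -> match: F0=0 F1=1 F2=3; commitIndex=1
Op 5: append 3 -> log_len=6
Op 6: F0 acks idx 6 -> match: F0=6 F1=1 F2=3; commitIndex=3
Op 7: F2 acks idx 1 -> match: F0=6 F1=1 F2=3; commitIndex=3
Op 8: F1 acks idx 5 -> match: F0=6 F1=5 F2=3; commitIndex=5
Op 9: append 1 -> log_len=7
Op 10: F2 acks idx 7 -> match: F0=6 F1=5 F2=7; commitIndex=6
Op 11: F0 acks idx 1 -> match: F0=6 F1=5 F2=7; commitIndex=6
Op 12: F1 acks idx 5 -> match: F0=6 F1=5 F2=7; commitIndex=6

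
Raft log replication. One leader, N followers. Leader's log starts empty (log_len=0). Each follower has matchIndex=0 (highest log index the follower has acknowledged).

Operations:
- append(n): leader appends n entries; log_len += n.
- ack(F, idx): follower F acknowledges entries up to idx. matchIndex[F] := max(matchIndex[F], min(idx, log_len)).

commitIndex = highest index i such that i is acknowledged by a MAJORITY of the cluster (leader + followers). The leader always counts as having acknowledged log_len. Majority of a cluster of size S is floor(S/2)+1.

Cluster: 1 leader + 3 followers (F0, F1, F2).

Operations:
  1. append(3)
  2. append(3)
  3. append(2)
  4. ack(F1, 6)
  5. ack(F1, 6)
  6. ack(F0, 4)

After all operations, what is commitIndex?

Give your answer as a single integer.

Op 1: append 3 -> log_len=3
Op 2: append 3 -> log_len=6
Op 3: append 2 -> log_len=8
Op 4: F1 acks idx 6 -> match: F0=0 F1=6 F2=0; commitIndex=0
Op 5: F1 acks idx 6 -> match: F0=0 F1=6 F2=0; commitIndex=0
Op 6: F0 acks idx 4 -> match: F0=4 F1=6 F2=0; commitIndex=4

Answer: 4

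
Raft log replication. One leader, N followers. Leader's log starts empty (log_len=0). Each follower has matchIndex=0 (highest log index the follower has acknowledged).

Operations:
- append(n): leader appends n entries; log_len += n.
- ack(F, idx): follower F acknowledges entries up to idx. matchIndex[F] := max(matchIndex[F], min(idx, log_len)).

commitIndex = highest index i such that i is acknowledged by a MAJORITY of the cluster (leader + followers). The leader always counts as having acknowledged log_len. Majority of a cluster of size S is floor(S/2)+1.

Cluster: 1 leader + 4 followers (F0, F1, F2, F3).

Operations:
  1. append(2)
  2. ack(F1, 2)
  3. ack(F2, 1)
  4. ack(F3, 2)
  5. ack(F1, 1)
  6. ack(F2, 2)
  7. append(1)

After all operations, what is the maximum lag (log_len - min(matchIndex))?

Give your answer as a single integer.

Op 1: append 2 -> log_len=2
Op 2: F1 acks idx 2 -> match: F0=0 F1=2 F2=0 F3=0; commitIndex=0
Op 3: F2 acks idx 1 -> match: F0=0 F1=2 F2=1 F3=0; commitIndex=1
Op 4: F3 acks idx 2 -> match: F0=0 F1=2 F2=1 F3=2; commitIndex=2
Op 5: F1 acks idx 1 -> match: F0=0 F1=2 F2=1 F3=2; commitIndex=2
Op 6: F2 acks idx 2 -> match: F0=0 F1=2 F2=2 F3=2; commitIndex=2
Op 7: append 1 -> log_len=3

Answer: 3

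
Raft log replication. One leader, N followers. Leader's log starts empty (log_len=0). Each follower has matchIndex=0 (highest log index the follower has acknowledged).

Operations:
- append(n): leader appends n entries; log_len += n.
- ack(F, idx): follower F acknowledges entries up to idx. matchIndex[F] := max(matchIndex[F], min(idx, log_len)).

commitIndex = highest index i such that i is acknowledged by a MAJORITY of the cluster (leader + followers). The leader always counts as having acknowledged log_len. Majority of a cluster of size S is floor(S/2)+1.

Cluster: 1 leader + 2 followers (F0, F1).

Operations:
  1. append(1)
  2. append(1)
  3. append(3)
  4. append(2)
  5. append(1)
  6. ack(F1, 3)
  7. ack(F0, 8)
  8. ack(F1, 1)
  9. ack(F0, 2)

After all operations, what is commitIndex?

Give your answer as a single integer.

Op 1: append 1 -> log_len=1
Op 2: append 1 -> log_len=2
Op 3: append 3 -> log_len=5
Op 4: append 2 -> log_len=7
Op 5: append 1 -> log_len=8
Op 6: F1 acks idx 3 -> match: F0=0 F1=3; commitIndex=3
Op 7: F0 acks idx 8 -> match: F0=8 F1=3; commitIndex=8
Op 8: F1 acks idx 1 -> match: F0=8 F1=3; commitIndex=8
Op 9: F0 acks idx 2 -> match: F0=8 F1=3; commitIndex=8

Answer: 8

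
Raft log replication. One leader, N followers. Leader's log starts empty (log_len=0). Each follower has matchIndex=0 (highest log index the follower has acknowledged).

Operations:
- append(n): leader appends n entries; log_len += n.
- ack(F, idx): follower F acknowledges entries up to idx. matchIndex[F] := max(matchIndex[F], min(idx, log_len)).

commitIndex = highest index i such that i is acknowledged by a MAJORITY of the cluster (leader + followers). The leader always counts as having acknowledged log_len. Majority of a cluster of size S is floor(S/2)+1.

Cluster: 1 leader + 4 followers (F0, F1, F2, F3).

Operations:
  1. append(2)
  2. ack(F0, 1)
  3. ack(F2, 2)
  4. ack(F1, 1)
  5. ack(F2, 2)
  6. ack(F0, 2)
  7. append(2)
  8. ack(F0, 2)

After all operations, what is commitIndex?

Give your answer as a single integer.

Answer: 2

Derivation:
Op 1: append 2 -> log_len=2
Op 2: F0 acks idx 1 -> match: F0=1 F1=0 F2=0 F3=0; commitIndex=0
Op 3: F2 acks idx 2 -> match: F0=1 F1=0 F2=2 F3=0; commitIndex=1
Op 4: F1 acks idx 1 -> match: F0=1 F1=1 F2=2 F3=0; commitIndex=1
Op 5: F2 acks idx 2 -> match: F0=1 F1=1 F2=2 F3=0; commitIndex=1
Op 6: F0 acks idx 2 -> match: F0=2 F1=1 F2=2 F3=0; commitIndex=2
Op 7: append 2 -> log_len=4
Op 8: F0 acks idx 2 -> match: F0=2 F1=1 F2=2 F3=0; commitIndex=2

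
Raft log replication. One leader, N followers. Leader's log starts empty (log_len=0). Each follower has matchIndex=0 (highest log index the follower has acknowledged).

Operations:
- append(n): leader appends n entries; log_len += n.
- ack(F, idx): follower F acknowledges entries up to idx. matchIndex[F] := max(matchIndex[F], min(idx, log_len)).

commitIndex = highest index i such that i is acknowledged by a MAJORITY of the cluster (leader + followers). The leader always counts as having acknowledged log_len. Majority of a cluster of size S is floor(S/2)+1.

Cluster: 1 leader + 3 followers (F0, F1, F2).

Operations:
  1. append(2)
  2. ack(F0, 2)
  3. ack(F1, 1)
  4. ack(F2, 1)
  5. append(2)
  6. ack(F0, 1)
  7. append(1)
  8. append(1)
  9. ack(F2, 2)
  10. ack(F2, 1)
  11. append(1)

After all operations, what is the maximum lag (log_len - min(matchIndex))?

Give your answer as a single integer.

Op 1: append 2 -> log_len=2
Op 2: F0 acks idx 2 -> match: F0=2 F1=0 F2=0; commitIndex=0
Op 3: F1 acks idx 1 -> match: F0=2 F1=1 F2=0; commitIndex=1
Op 4: F2 acks idx 1 -> match: F0=2 F1=1 F2=1; commitIndex=1
Op 5: append 2 -> log_len=4
Op 6: F0 acks idx 1 -> match: F0=2 F1=1 F2=1; commitIndex=1
Op 7: append 1 -> log_len=5
Op 8: append 1 -> log_len=6
Op 9: F2 acks idx 2 -> match: F0=2 F1=1 F2=2; commitIndex=2
Op 10: F2 acks idx 1 -> match: F0=2 F1=1 F2=2; commitIndex=2
Op 11: append 1 -> log_len=7

Answer: 6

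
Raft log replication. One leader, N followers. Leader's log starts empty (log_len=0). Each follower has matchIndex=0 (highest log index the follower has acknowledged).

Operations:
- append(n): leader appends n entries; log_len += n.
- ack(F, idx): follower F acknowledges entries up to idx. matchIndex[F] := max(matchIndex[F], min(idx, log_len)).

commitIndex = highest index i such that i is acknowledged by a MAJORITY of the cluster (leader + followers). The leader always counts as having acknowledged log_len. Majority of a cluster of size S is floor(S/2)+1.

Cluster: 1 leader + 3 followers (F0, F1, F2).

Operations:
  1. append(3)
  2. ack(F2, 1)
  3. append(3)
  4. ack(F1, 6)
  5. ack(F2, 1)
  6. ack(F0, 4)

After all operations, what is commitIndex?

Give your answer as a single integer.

Answer: 4

Derivation:
Op 1: append 3 -> log_len=3
Op 2: F2 acks idx 1 -> match: F0=0 F1=0 F2=1; commitIndex=0
Op 3: append 3 -> log_len=6
Op 4: F1 acks idx 6 -> match: F0=0 F1=6 F2=1; commitIndex=1
Op 5: F2 acks idx 1 -> match: F0=0 F1=6 F2=1; commitIndex=1
Op 6: F0 acks idx 4 -> match: F0=4 F1=6 F2=1; commitIndex=4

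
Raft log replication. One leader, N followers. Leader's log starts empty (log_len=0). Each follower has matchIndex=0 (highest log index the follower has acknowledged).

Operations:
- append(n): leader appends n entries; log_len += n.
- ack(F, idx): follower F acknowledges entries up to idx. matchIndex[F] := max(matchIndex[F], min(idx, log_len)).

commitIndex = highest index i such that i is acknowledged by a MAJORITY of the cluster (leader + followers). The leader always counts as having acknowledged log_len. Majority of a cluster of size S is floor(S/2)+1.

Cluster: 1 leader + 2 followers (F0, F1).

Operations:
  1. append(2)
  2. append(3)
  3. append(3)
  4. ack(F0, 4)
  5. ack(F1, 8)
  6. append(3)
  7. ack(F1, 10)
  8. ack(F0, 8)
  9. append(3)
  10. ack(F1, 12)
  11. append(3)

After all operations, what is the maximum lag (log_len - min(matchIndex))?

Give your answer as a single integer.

Op 1: append 2 -> log_len=2
Op 2: append 3 -> log_len=5
Op 3: append 3 -> log_len=8
Op 4: F0 acks idx 4 -> match: F0=4 F1=0; commitIndex=4
Op 5: F1 acks idx 8 -> match: F0=4 F1=8; commitIndex=8
Op 6: append 3 -> log_len=11
Op 7: F1 acks idx 10 -> match: F0=4 F1=10; commitIndex=10
Op 8: F0 acks idx 8 -> match: F0=8 F1=10; commitIndex=10
Op 9: append 3 -> log_len=14
Op 10: F1 acks idx 12 -> match: F0=8 F1=12; commitIndex=12
Op 11: append 3 -> log_len=17

Answer: 9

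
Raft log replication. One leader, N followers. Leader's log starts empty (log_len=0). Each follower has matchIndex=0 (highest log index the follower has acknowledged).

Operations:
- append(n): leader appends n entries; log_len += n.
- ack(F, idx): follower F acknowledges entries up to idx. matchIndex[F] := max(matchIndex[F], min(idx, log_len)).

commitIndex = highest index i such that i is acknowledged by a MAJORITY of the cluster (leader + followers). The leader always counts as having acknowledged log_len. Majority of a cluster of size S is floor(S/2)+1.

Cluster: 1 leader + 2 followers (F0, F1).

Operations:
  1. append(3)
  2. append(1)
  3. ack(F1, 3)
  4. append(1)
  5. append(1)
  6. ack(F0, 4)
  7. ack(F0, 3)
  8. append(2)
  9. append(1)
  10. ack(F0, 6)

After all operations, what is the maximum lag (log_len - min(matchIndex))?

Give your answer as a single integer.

Op 1: append 3 -> log_len=3
Op 2: append 1 -> log_len=4
Op 3: F1 acks idx 3 -> match: F0=0 F1=3; commitIndex=3
Op 4: append 1 -> log_len=5
Op 5: append 1 -> log_len=6
Op 6: F0 acks idx 4 -> match: F0=4 F1=3; commitIndex=4
Op 7: F0 acks idx 3 -> match: F0=4 F1=3; commitIndex=4
Op 8: append 2 -> log_len=8
Op 9: append 1 -> log_len=9
Op 10: F0 acks idx 6 -> match: F0=6 F1=3; commitIndex=6

Answer: 6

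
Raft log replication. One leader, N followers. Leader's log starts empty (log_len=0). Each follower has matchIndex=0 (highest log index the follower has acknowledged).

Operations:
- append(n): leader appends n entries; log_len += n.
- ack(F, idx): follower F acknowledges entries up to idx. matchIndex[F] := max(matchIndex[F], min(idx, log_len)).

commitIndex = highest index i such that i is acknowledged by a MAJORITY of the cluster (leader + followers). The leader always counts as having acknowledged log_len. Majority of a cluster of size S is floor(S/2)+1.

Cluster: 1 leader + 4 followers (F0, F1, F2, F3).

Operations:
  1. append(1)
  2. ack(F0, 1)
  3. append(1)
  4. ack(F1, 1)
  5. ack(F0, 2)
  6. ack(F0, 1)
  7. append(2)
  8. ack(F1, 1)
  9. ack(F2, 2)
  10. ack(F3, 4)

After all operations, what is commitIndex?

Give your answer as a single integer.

Answer: 2

Derivation:
Op 1: append 1 -> log_len=1
Op 2: F0 acks idx 1 -> match: F0=1 F1=0 F2=0 F3=0; commitIndex=0
Op 3: append 1 -> log_len=2
Op 4: F1 acks idx 1 -> match: F0=1 F1=1 F2=0 F3=0; commitIndex=1
Op 5: F0 acks idx 2 -> match: F0=2 F1=1 F2=0 F3=0; commitIndex=1
Op 6: F0 acks idx 1 -> match: F0=2 F1=1 F2=0 F3=0; commitIndex=1
Op 7: append 2 -> log_len=4
Op 8: F1 acks idx 1 -> match: F0=2 F1=1 F2=0 F3=0; commitIndex=1
Op 9: F2 acks idx 2 -> match: F0=2 F1=1 F2=2 F3=0; commitIndex=2
Op 10: F3 acks idx 4 -> match: F0=2 F1=1 F2=2 F3=4; commitIndex=2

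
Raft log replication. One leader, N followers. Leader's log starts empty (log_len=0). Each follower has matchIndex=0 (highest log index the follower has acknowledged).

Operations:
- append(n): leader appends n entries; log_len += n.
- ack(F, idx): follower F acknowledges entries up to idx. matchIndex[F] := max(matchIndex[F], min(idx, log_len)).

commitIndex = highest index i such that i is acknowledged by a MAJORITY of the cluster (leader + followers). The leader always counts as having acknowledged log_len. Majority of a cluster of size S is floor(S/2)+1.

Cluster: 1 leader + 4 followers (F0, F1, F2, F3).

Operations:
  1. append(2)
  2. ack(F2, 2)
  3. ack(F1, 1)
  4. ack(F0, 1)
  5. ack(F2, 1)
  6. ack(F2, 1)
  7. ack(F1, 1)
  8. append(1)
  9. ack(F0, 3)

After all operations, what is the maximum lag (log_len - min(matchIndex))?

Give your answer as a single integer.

Answer: 3

Derivation:
Op 1: append 2 -> log_len=2
Op 2: F2 acks idx 2 -> match: F0=0 F1=0 F2=2 F3=0; commitIndex=0
Op 3: F1 acks idx 1 -> match: F0=0 F1=1 F2=2 F3=0; commitIndex=1
Op 4: F0 acks idx 1 -> match: F0=1 F1=1 F2=2 F3=0; commitIndex=1
Op 5: F2 acks idx 1 -> match: F0=1 F1=1 F2=2 F3=0; commitIndex=1
Op 6: F2 acks idx 1 -> match: F0=1 F1=1 F2=2 F3=0; commitIndex=1
Op 7: F1 acks idx 1 -> match: F0=1 F1=1 F2=2 F3=0; commitIndex=1
Op 8: append 1 -> log_len=3
Op 9: F0 acks idx 3 -> match: F0=3 F1=1 F2=2 F3=0; commitIndex=2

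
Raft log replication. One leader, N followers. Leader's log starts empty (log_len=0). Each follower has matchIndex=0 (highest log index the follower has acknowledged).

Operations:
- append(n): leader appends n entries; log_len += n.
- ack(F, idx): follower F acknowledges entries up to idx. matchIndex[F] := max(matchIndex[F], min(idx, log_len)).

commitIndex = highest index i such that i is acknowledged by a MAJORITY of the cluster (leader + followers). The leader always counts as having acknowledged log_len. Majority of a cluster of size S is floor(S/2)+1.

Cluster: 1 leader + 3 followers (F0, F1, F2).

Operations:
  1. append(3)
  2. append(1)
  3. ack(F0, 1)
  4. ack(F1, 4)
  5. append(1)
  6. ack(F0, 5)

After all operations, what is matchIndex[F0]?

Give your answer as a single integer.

Answer: 5

Derivation:
Op 1: append 3 -> log_len=3
Op 2: append 1 -> log_len=4
Op 3: F0 acks idx 1 -> match: F0=1 F1=0 F2=0; commitIndex=0
Op 4: F1 acks idx 4 -> match: F0=1 F1=4 F2=0; commitIndex=1
Op 5: append 1 -> log_len=5
Op 6: F0 acks idx 5 -> match: F0=5 F1=4 F2=0; commitIndex=4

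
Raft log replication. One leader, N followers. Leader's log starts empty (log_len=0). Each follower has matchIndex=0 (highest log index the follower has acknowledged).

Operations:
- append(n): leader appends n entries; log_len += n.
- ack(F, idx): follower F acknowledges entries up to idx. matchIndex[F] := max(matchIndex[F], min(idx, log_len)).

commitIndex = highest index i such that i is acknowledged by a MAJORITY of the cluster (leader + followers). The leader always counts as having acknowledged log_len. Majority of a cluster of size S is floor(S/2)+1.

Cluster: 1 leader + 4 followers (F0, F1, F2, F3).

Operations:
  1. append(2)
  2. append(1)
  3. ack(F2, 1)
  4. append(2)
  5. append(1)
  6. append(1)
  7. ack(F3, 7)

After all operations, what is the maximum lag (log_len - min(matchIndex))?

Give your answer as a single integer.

Op 1: append 2 -> log_len=2
Op 2: append 1 -> log_len=3
Op 3: F2 acks idx 1 -> match: F0=0 F1=0 F2=1 F3=0; commitIndex=0
Op 4: append 2 -> log_len=5
Op 5: append 1 -> log_len=6
Op 6: append 1 -> log_len=7
Op 7: F3 acks idx 7 -> match: F0=0 F1=0 F2=1 F3=7; commitIndex=1

Answer: 7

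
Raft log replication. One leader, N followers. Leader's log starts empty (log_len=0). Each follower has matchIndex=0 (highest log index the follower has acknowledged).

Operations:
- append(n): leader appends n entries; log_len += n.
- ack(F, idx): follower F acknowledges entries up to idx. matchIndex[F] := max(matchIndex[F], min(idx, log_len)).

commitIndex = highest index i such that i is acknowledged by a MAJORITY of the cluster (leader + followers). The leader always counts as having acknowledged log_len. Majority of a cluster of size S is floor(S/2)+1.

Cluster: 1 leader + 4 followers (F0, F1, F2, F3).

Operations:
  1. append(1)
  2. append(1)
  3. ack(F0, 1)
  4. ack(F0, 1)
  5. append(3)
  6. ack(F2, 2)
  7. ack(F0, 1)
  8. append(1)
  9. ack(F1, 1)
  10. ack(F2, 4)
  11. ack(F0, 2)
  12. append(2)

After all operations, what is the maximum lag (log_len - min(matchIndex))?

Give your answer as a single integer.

Answer: 8

Derivation:
Op 1: append 1 -> log_len=1
Op 2: append 1 -> log_len=2
Op 3: F0 acks idx 1 -> match: F0=1 F1=0 F2=0 F3=0; commitIndex=0
Op 4: F0 acks idx 1 -> match: F0=1 F1=0 F2=0 F3=0; commitIndex=0
Op 5: append 3 -> log_len=5
Op 6: F2 acks idx 2 -> match: F0=1 F1=0 F2=2 F3=0; commitIndex=1
Op 7: F0 acks idx 1 -> match: F0=1 F1=0 F2=2 F3=0; commitIndex=1
Op 8: append 1 -> log_len=6
Op 9: F1 acks idx 1 -> match: F0=1 F1=1 F2=2 F3=0; commitIndex=1
Op 10: F2 acks idx 4 -> match: F0=1 F1=1 F2=4 F3=0; commitIndex=1
Op 11: F0 acks idx 2 -> match: F0=2 F1=1 F2=4 F3=0; commitIndex=2
Op 12: append 2 -> log_len=8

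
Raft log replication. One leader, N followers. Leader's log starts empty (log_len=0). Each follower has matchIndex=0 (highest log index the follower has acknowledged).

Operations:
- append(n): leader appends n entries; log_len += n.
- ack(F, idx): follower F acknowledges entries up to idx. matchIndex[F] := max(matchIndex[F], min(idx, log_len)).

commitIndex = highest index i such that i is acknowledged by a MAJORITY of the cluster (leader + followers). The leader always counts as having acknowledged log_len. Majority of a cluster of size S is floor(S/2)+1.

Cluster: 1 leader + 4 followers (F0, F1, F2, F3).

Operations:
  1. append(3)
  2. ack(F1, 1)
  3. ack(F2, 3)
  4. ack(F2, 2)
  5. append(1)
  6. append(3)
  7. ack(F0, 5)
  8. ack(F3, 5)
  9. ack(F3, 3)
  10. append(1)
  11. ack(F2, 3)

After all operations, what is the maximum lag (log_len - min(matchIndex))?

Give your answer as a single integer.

Op 1: append 3 -> log_len=3
Op 2: F1 acks idx 1 -> match: F0=0 F1=1 F2=0 F3=0; commitIndex=0
Op 3: F2 acks idx 3 -> match: F0=0 F1=1 F2=3 F3=0; commitIndex=1
Op 4: F2 acks idx 2 -> match: F0=0 F1=1 F2=3 F3=0; commitIndex=1
Op 5: append 1 -> log_len=4
Op 6: append 3 -> log_len=7
Op 7: F0 acks idx 5 -> match: F0=5 F1=1 F2=3 F3=0; commitIndex=3
Op 8: F3 acks idx 5 -> match: F0=5 F1=1 F2=3 F3=5; commitIndex=5
Op 9: F3 acks idx 3 -> match: F0=5 F1=1 F2=3 F3=5; commitIndex=5
Op 10: append 1 -> log_len=8
Op 11: F2 acks idx 3 -> match: F0=5 F1=1 F2=3 F3=5; commitIndex=5

Answer: 7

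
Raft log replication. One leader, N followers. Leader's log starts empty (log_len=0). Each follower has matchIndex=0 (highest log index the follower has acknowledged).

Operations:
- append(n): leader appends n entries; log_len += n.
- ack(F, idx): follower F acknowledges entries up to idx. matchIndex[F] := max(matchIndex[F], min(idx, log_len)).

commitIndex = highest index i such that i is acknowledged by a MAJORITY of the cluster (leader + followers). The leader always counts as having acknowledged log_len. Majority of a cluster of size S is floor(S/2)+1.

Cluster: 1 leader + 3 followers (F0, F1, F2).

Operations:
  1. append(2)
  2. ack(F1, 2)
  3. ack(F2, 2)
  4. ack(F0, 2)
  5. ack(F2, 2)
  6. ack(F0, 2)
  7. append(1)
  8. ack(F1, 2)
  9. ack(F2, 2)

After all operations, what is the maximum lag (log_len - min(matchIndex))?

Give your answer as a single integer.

Op 1: append 2 -> log_len=2
Op 2: F1 acks idx 2 -> match: F0=0 F1=2 F2=0; commitIndex=0
Op 3: F2 acks idx 2 -> match: F0=0 F1=2 F2=2; commitIndex=2
Op 4: F0 acks idx 2 -> match: F0=2 F1=2 F2=2; commitIndex=2
Op 5: F2 acks idx 2 -> match: F0=2 F1=2 F2=2; commitIndex=2
Op 6: F0 acks idx 2 -> match: F0=2 F1=2 F2=2; commitIndex=2
Op 7: append 1 -> log_len=3
Op 8: F1 acks idx 2 -> match: F0=2 F1=2 F2=2; commitIndex=2
Op 9: F2 acks idx 2 -> match: F0=2 F1=2 F2=2; commitIndex=2

Answer: 1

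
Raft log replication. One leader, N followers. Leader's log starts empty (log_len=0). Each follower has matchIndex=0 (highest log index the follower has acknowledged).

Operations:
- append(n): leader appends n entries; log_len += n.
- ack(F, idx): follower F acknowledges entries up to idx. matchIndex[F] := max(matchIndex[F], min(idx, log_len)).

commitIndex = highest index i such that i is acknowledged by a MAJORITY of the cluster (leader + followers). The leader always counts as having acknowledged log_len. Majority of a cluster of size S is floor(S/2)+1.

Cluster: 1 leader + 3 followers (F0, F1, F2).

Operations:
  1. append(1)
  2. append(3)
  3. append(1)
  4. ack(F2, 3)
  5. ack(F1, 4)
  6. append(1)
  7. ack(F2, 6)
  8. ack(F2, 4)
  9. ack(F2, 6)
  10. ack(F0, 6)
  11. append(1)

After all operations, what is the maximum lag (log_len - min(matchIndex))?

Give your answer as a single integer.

Op 1: append 1 -> log_len=1
Op 2: append 3 -> log_len=4
Op 3: append 1 -> log_len=5
Op 4: F2 acks idx 3 -> match: F0=0 F1=0 F2=3; commitIndex=0
Op 5: F1 acks idx 4 -> match: F0=0 F1=4 F2=3; commitIndex=3
Op 6: append 1 -> log_len=6
Op 7: F2 acks idx 6 -> match: F0=0 F1=4 F2=6; commitIndex=4
Op 8: F2 acks idx 4 -> match: F0=0 F1=4 F2=6; commitIndex=4
Op 9: F2 acks idx 6 -> match: F0=0 F1=4 F2=6; commitIndex=4
Op 10: F0 acks idx 6 -> match: F0=6 F1=4 F2=6; commitIndex=6
Op 11: append 1 -> log_len=7

Answer: 3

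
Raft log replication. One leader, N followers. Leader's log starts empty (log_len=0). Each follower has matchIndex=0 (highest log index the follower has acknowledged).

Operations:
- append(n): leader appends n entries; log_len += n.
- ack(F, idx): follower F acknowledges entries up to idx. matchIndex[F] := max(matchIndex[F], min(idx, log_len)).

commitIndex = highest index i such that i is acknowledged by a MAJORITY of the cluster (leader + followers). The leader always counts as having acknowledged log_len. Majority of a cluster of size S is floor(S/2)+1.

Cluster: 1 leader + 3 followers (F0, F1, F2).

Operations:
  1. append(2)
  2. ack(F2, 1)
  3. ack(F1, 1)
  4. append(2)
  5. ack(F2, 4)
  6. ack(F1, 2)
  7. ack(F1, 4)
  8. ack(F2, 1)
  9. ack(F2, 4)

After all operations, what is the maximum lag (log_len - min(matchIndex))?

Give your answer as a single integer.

Answer: 4

Derivation:
Op 1: append 2 -> log_len=2
Op 2: F2 acks idx 1 -> match: F0=0 F1=0 F2=1; commitIndex=0
Op 3: F1 acks idx 1 -> match: F0=0 F1=1 F2=1; commitIndex=1
Op 4: append 2 -> log_len=4
Op 5: F2 acks idx 4 -> match: F0=0 F1=1 F2=4; commitIndex=1
Op 6: F1 acks idx 2 -> match: F0=0 F1=2 F2=4; commitIndex=2
Op 7: F1 acks idx 4 -> match: F0=0 F1=4 F2=4; commitIndex=4
Op 8: F2 acks idx 1 -> match: F0=0 F1=4 F2=4; commitIndex=4
Op 9: F2 acks idx 4 -> match: F0=0 F1=4 F2=4; commitIndex=4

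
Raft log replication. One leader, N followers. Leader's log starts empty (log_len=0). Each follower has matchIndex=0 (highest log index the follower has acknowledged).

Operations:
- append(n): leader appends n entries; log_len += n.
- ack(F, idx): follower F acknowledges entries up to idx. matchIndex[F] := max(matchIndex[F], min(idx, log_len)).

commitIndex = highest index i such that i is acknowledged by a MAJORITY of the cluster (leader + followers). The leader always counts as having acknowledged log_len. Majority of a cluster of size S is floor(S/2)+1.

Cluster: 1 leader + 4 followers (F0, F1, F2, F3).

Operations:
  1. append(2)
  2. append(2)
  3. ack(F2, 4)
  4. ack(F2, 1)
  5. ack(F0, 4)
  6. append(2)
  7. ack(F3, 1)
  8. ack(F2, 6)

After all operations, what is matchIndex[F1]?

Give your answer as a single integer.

Op 1: append 2 -> log_len=2
Op 2: append 2 -> log_len=4
Op 3: F2 acks idx 4 -> match: F0=0 F1=0 F2=4 F3=0; commitIndex=0
Op 4: F2 acks idx 1 -> match: F0=0 F1=0 F2=4 F3=0; commitIndex=0
Op 5: F0 acks idx 4 -> match: F0=4 F1=0 F2=4 F3=0; commitIndex=4
Op 6: append 2 -> log_len=6
Op 7: F3 acks idx 1 -> match: F0=4 F1=0 F2=4 F3=1; commitIndex=4
Op 8: F2 acks idx 6 -> match: F0=4 F1=0 F2=6 F3=1; commitIndex=4

Answer: 0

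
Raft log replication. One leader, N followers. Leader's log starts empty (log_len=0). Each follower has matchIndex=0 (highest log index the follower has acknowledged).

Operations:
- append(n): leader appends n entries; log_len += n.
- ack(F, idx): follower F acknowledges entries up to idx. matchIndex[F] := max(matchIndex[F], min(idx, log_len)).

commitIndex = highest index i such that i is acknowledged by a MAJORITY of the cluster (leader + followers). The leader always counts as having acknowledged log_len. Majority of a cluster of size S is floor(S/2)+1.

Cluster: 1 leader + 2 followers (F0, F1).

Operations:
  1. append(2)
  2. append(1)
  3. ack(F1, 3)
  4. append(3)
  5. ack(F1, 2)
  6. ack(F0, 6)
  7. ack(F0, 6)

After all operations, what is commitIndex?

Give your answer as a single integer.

Answer: 6

Derivation:
Op 1: append 2 -> log_len=2
Op 2: append 1 -> log_len=3
Op 3: F1 acks idx 3 -> match: F0=0 F1=3; commitIndex=3
Op 4: append 3 -> log_len=6
Op 5: F1 acks idx 2 -> match: F0=0 F1=3; commitIndex=3
Op 6: F0 acks idx 6 -> match: F0=6 F1=3; commitIndex=6
Op 7: F0 acks idx 6 -> match: F0=6 F1=3; commitIndex=6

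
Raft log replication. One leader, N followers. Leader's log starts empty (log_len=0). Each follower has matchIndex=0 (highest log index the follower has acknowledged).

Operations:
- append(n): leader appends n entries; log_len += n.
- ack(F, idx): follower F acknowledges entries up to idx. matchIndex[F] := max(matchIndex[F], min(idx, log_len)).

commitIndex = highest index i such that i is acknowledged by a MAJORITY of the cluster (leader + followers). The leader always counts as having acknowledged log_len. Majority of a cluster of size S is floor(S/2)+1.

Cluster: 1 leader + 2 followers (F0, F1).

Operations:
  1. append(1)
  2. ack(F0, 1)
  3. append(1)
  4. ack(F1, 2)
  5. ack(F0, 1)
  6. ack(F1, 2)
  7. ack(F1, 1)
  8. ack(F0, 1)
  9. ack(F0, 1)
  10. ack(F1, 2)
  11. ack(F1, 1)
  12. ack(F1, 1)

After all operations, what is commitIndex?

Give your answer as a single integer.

Answer: 2

Derivation:
Op 1: append 1 -> log_len=1
Op 2: F0 acks idx 1 -> match: F0=1 F1=0; commitIndex=1
Op 3: append 1 -> log_len=2
Op 4: F1 acks idx 2 -> match: F0=1 F1=2; commitIndex=2
Op 5: F0 acks idx 1 -> match: F0=1 F1=2; commitIndex=2
Op 6: F1 acks idx 2 -> match: F0=1 F1=2; commitIndex=2
Op 7: F1 acks idx 1 -> match: F0=1 F1=2; commitIndex=2
Op 8: F0 acks idx 1 -> match: F0=1 F1=2; commitIndex=2
Op 9: F0 acks idx 1 -> match: F0=1 F1=2; commitIndex=2
Op 10: F1 acks idx 2 -> match: F0=1 F1=2; commitIndex=2
Op 11: F1 acks idx 1 -> match: F0=1 F1=2; commitIndex=2
Op 12: F1 acks idx 1 -> match: F0=1 F1=2; commitIndex=2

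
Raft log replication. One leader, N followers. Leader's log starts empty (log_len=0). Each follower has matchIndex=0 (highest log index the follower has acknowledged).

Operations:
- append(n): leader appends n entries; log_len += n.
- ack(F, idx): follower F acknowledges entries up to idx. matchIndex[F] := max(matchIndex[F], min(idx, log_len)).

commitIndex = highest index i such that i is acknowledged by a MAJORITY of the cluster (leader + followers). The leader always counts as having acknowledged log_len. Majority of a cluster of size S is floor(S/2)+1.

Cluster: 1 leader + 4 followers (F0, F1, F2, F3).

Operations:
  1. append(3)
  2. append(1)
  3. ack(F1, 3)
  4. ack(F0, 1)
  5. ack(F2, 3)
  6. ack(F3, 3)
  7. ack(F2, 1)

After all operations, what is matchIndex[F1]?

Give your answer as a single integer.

Answer: 3

Derivation:
Op 1: append 3 -> log_len=3
Op 2: append 1 -> log_len=4
Op 3: F1 acks idx 3 -> match: F0=0 F1=3 F2=0 F3=0; commitIndex=0
Op 4: F0 acks idx 1 -> match: F0=1 F1=3 F2=0 F3=0; commitIndex=1
Op 5: F2 acks idx 3 -> match: F0=1 F1=3 F2=3 F3=0; commitIndex=3
Op 6: F3 acks idx 3 -> match: F0=1 F1=3 F2=3 F3=3; commitIndex=3
Op 7: F2 acks idx 1 -> match: F0=1 F1=3 F2=3 F3=3; commitIndex=3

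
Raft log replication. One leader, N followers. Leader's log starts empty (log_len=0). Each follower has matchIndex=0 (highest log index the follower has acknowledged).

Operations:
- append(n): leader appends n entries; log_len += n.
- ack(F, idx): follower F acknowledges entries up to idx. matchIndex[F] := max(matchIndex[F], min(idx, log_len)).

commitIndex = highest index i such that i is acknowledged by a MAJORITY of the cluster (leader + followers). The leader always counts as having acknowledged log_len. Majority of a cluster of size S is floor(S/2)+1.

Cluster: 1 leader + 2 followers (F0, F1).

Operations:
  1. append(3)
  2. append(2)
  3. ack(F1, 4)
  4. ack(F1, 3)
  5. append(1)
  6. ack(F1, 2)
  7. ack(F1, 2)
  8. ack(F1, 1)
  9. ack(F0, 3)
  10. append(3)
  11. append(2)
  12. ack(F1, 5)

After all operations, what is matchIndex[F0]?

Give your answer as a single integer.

Op 1: append 3 -> log_len=3
Op 2: append 2 -> log_len=5
Op 3: F1 acks idx 4 -> match: F0=0 F1=4; commitIndex=4
Op 4: F1 acks idx 3 -> match: F0=0 F1=4; commitIndex=4
Op 5: append 1 -> log_len=6
Op 6: F1 acks idx 2 -> match: F0=0 F1=4; commitIndex=4
Op 7: F1 acks idx 2 -> match: F0=0 F1=4; commitIndex=4
Op 8: F1 acks idx 1 -> match: F0=0 F1=4; commitIndex=4
Op 9: F0 acks idx 3 -> match: F0=3 F1=4; commitIndex=4
Op 10: append 3 -> log_len=9
Op 11: append 2 -> log_len=11
Op 12: F1 acks idx 5 -> match: F0=3 F1=5; commitIndex=5

Answer: 3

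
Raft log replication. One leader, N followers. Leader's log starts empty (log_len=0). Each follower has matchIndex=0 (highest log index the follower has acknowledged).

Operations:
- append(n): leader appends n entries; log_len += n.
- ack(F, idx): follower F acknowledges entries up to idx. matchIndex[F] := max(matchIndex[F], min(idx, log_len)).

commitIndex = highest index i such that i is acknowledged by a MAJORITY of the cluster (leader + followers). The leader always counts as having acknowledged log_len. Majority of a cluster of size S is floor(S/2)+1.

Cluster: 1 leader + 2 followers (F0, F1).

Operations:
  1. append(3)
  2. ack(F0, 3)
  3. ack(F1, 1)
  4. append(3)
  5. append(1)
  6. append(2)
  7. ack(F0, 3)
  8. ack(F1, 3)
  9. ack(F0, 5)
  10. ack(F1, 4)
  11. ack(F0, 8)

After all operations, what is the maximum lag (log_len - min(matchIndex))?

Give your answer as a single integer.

Answer: 5

Derivation:
Op 1: append 3 -> log_len=3
Op 2: F0 acks idx 3 -> match: F0=3 F1=0; commitIndex=3
Op 3: F1 acks idx 1 -> match: F0=3 F1=1; commitIndex=3
Op 4: append 3 -> log_len=6
Op 5: append 1 -> log_len=7
Op 6: append 2 -> log_len=9
Op 7: F0 acks idx 3 -> match: F0=3 F1=1; commitIndex=3
Op 8: F1 acks idx 3 -> match: F0=3 F1=3; commitIndex=3
Op 9: F0 acks idx 5 -> match: F0=5 F1=3; commitIndex=5
Op 10: F1 acks idx 4 -> match: F0=5 F1=4; commitIndex=5
Op 11: F0 acks idx 8 -> match: F0=8 F1=4; commitIndex=8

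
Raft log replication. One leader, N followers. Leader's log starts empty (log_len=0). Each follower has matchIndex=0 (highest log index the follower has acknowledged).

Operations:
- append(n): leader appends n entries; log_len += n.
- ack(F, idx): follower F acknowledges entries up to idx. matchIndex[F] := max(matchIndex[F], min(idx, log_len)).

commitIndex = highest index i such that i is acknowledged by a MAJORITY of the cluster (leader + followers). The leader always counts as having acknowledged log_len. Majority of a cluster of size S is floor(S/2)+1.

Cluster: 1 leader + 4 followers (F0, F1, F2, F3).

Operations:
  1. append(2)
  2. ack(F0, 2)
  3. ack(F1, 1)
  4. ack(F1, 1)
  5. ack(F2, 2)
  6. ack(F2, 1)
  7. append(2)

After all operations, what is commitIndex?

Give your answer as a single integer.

Answer: 2

Derivation:
Op 1: append 2 -> log_len=2
Op 2: F0 acks idx 2 -> match: F0=2 F1=0 F2=0 F3=0; commitIndex=0
Op 3: F1 acks idx 1 -> match: F0=2 F1=1 F2=0 F3=0; commitIndex=1
Op 4: F1 acks idx 1 -> match: F0=2 F1=1 F2=0 F3=0; commitIndex=1
Op 5: F2 acks idx 2 -> match: F0=2 F1=1 F2=2 F3=0; commitIndex=2
Op 6: F2 acks idx 1 -> match: F0=2 F1=1 F2=2 F3=0; commitIndex=2
Op 7: append 2 -> log_len=4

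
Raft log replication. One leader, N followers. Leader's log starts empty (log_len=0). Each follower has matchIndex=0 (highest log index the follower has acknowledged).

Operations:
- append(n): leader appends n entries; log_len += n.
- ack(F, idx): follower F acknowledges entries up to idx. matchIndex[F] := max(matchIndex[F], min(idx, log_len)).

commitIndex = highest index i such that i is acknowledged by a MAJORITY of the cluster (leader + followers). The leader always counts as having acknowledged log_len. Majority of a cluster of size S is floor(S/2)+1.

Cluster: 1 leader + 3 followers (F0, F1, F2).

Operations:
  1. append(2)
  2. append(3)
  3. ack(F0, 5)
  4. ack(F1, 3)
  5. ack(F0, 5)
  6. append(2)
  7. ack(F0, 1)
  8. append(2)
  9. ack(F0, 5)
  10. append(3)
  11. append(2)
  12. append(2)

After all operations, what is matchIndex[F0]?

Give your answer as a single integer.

Op 1: append 2 -> log_len=2
Op 2: append 3 -> log_len=5
Op 3: F0 acks idx 5 -> match: F0=5 F1=0 F2=0; commitIndex=0
Op 4: F1 acks idx 3 -> match: F0=5 F1=3 F2=0; commitIndex=3
Op 5: F0 acks idx 5 -> match: F0=5 F1=3 F2=0; commitIndex=3
Op 6: append 2 -> log_len=7
Op 7: F0 acks idx 1 -> match: F0=5 F1=3 F2=0; commitIndex=3
Op 8: append 2 -> log_len=9
Op 9: F0 acks idx 5 -> match: F0=5 F1=3 F2=0; commitIndex=3
Op 10: append 3 -> log_len=12
Op 11: append 2 -> log_len=14
Op 12: append 2 -> log_len=16

Answer: 5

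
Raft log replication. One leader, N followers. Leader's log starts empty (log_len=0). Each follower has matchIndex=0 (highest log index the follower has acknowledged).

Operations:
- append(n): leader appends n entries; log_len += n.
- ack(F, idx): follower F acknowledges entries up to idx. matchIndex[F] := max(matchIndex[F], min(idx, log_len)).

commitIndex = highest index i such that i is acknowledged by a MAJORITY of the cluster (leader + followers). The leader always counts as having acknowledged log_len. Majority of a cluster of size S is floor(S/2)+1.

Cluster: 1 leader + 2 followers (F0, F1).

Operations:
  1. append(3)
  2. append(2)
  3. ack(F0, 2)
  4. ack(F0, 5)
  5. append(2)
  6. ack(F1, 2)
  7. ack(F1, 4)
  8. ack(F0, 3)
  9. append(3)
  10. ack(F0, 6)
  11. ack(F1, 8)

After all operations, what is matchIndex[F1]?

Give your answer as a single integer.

Op 1: append 3 -> log_len=3
Op 2: append 2 -> log_len=5
Op 3: F0 acks idx 2 -> match: F0=2 F1=0; commitIndex=2
Op 4: F0 acks idx 5 -> match: F0=5 F1=0; commitIndex=5
Op 5: append 2 -> log_len=7
Op 6: F1 acks idx 2 -> match: F0=5 F1=2; commitIndex=5
Op 7: F1 acks idx 4 -> match: F0=5 F1=4; commitIndex=5
Op 8: F0 acks idx 3 -> match: F0=5 F1=4; commitIndex=5
Op 9: append 3 -> log_len=10
Op 10: F0 acks idx 6 -> match: F0=6 F1=4; commitIndex=6
Op 11: F1 acks idx 8 -> match: F0=6 F1=8; commitIndex=8

Answer: 8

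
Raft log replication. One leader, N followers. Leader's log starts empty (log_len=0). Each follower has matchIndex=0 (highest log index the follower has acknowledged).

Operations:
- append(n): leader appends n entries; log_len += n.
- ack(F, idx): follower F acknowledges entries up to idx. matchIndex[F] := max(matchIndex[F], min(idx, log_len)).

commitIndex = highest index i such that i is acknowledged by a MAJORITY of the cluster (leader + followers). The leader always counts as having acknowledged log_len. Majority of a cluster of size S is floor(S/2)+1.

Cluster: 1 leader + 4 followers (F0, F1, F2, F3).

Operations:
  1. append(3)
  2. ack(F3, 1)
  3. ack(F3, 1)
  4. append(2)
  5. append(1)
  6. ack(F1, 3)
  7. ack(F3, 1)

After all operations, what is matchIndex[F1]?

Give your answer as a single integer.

Op 1: append 3 -> log_len=3
Op 2: F3 acks idx 1 -> match: F0=0 F1=0 F2=0 F3=1; commitIndex=0
Op 3: F3 acks idx 1 -> match: F0=0 F1=0 F2=0 F3=1; commitIndex=0
Op 4: append 2 -> log_len=5
Op 5: append 1 -> log_len=6
Op 6: F1 acks idx 3 -> match: F0=0 F1=3 F2=0 F3=1; commitIndex=1
Op 7: F3 acks idx 1 -> match: F0=0 F1=3 F2=0 F3=1; commitIndex=1

Answer: 3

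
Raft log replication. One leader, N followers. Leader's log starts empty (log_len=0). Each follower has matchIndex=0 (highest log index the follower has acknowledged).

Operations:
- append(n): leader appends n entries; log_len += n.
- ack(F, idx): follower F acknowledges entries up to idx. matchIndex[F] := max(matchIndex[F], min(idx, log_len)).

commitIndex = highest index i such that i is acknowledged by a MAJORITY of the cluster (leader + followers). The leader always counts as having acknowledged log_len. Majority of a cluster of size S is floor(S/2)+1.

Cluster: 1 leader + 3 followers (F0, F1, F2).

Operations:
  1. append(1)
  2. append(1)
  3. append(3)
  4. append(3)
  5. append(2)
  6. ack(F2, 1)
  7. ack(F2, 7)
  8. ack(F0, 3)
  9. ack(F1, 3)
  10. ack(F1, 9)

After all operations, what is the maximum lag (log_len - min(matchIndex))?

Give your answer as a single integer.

Op 1: append 1 -> log_len=1
Op 2: append 1 -> log_len=2
Op 3: append 3 -> log_len=5
Op 4: append 3 -> log_len=8
Op 5: append 2 -> log_len=10
Op 6: F2 acks idx 1 -> match: F0=0 F1=0 F2=1; commitIndex=0
Op 7: F2 acks idx 7 -> match: F0=0 F1=0 F2=7; commitIndex=0
Op 8: F0 acks idx 3 -> match: F0=3 F1=0 F2=7; commitIndex=3
Op 9: F1 acks idx 3 -> match: F0=3 F1=3 F2=7; commitIndex=3
Op 10: F1 acks idx 9 -> match: F0=3 F1=9 F2=7; commitIndex=7

Answer: 7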